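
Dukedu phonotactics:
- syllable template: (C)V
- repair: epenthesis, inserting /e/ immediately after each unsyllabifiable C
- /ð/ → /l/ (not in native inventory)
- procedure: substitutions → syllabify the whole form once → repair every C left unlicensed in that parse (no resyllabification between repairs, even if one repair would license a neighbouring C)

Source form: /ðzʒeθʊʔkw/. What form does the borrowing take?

lezeʒeθʊʔekewe

Substitution: /ð/ → /l/, giving /lzʒeθʊʔkw/.
Syllabifying with onset maximization leaves /l/, /z/, /ʔ/, /k/, /w/ stranded (no codas are permitted; onsets are limited to one consonant).
Each unlicensed consonant becomes the onset of a new syllable: /l/ → /le/, /z/ → /ze/, /ʔ/ → /ʔe/, /k/ → /ke/, /w/ → /we/.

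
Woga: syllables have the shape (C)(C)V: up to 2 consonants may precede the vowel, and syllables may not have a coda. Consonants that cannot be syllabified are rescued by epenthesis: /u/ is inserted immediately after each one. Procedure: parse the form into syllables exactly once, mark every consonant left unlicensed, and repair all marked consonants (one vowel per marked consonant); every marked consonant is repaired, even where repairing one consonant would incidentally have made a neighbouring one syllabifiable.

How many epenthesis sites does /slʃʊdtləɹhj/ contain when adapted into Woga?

5

The unsyllabifiable consonants are /s/, /d/, /ɹ/, /h/, /j/; each receives one epenthetic vowel.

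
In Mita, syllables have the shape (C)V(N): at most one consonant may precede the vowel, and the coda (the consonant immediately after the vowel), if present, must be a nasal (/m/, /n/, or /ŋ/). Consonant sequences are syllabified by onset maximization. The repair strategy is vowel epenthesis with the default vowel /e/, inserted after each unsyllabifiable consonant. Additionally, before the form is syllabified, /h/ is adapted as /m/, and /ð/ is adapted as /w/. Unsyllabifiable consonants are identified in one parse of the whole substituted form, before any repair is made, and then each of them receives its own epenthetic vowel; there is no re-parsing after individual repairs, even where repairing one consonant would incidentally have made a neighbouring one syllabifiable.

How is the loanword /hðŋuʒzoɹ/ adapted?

Substitution: /h/ → /m/, /ð/ → /w/, giving /mwŋuʒzoɹ/.
Under (C)V(N), the unsyllabifiable consonants are /m/, /w/, /ʒ/, /ɹ/ (only a nasal (/m/, /n/, or /ŋ/) is licensed in coda position; onsets are limited to one consonant).
Each unlicensed consonant becomes the onset of a new syllable: /m/ → /me/, /w/ → /we/, /ʒ/ → /ʒe/, /ɹ/ → /ɹe/.

meweŋuʒezoɹe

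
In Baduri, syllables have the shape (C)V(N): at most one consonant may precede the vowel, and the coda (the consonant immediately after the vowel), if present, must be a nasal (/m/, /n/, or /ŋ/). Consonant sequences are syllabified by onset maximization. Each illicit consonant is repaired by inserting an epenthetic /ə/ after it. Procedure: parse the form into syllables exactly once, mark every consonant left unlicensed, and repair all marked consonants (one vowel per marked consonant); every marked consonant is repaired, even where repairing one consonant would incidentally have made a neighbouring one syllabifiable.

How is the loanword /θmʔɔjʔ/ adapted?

Under (C)V(N), the unsyllabifiable consonants are /θ/, /m/, /j/, /ʔ/ (only a nasal (/m/, /n/, or /ŋ/) is licensed in coda position; onsets are limited to one consonant).
Epenthesis after each stranded consonant: /θ/ → /θə/, /m/ → /mə/, /j/ → /jə/, /ʔ/ → /ʔə/.

θəməʔɔjəʔə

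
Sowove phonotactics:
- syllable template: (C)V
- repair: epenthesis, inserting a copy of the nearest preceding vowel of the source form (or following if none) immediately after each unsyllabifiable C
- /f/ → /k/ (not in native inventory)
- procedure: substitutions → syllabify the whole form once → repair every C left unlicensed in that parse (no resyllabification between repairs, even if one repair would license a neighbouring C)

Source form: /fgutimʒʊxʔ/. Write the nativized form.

Substitution: /f/ → /k/, giving /kgutimʒʊxʔ/.
The consonants /k/, /m/, /x/, /ʔ/ cannot be parsed into a legal (C)V syllable (no codas are permitted; onsets are limited to one consonant).
Epenthesis after each stranded consonant: /k/ → /ku/, /m/ → /mi/, /x/ → /xʊ/, /ʔ/ → /ʔʊ/.

kugutimiʒʊxʊʔʊ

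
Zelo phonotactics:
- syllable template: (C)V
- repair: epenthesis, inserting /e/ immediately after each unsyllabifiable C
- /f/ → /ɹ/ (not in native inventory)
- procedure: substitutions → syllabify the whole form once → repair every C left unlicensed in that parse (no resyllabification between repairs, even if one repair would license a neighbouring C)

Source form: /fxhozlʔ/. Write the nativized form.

ɹexehozeleʔe

Substitution: /f/ → /ɹ/, giving /ɹxhozlʔ/.
The consonants /ɹ/, /x/, /z/, /l/, /ʔ/ cannot be parsed into a legal (C)V syllable (no codas are permitted; onsets are limited to one consonant).
Each unlicensed consonant becomes the onset of a new syllable: /ɹ/ → /ɹe/, /x/ → /xe/, /z/ → /ze/, /l/ → /le/, /ʔ/ → /ʔe/.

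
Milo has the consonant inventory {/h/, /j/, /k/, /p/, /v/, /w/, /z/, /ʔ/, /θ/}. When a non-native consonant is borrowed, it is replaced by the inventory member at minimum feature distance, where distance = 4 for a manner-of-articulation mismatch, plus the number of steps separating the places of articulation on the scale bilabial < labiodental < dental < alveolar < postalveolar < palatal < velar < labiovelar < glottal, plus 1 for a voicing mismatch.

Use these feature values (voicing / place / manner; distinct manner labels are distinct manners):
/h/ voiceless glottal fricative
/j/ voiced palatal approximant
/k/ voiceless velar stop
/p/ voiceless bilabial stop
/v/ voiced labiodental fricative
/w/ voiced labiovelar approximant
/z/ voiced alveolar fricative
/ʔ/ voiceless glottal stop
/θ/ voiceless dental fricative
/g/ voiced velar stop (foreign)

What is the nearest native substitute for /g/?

/k/ is closest: same manner (stop), place distance 0 (velar→velar), voicing differs (+1); total 1. Next closest is /ʔ/ at distance 3.

k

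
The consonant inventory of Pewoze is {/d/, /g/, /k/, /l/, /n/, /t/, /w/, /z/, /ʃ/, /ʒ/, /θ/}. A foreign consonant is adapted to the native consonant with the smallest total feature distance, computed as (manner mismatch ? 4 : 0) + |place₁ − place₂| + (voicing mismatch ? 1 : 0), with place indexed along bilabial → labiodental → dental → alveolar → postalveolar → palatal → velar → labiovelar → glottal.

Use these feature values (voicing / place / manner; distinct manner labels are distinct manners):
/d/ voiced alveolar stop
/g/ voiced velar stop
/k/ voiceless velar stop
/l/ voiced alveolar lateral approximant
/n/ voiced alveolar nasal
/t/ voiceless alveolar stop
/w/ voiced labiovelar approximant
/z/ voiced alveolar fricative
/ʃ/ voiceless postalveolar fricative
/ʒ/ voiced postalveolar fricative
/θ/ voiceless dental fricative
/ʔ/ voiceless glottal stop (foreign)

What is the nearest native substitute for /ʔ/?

/k/ is closest: same manner (stop), place distance 2 (glottal→velar), same voicing; total 2. Next closest is /g/ at distance 3.

k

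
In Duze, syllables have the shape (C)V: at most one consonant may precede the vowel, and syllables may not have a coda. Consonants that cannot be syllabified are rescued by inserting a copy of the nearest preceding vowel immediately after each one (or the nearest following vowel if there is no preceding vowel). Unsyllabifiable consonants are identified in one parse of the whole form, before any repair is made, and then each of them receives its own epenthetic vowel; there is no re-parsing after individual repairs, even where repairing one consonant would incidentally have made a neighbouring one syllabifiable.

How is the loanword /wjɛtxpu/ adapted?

The consonants /w/, /t/, /x/ cannot be parsed into a legal (C)V syllable (no codas are permitted; onsets are limited to one consonant).
Each unlicensed consonant becomes the onset of a new syllable: /w/ → /wɛ/, /t/ → /tɛ/, /x/ → /xɛ/.

wɛjɛtɛxɛpu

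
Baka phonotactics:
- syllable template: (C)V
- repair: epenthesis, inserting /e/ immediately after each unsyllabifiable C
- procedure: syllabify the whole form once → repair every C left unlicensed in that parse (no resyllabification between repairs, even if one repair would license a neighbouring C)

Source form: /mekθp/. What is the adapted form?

Under (C)V, the unsyllabifiable consonants are /k/, /θ/, /p/ (no codas are permitted; onsets are limited to one consonant).
Each unlicensed consonant becomes the onset of a new syllable: /k/ → /ke/, /θ/ → /θe/, /p/ → /pe/.

mekeθepe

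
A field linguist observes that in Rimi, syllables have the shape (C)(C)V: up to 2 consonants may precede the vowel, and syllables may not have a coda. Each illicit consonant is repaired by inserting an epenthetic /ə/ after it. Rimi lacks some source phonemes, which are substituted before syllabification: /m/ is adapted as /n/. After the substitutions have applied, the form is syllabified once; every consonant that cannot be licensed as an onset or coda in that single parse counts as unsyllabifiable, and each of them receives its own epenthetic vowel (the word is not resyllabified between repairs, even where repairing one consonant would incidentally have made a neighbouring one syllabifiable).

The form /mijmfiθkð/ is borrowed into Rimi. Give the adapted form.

Substitution: /m/ → /n/, giving /nijnfiθkð/.
The consonants /j/, /θ/, /k/, /ð/ cannot be parsed into a legal (C)(C)V syllable (no codas are permitted; onsets may contain at most 2 consonants).
Epenthesis after each stranded consonant: /j/ → /jə/, /θ/ → /θə/, /k/ → /kə/, /ð/ → /ðə/.

nijənfiθəkəðə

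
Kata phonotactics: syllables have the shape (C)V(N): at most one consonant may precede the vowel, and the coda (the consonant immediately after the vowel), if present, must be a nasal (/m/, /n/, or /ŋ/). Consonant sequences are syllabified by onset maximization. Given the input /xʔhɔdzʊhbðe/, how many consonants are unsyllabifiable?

Syllabifying with onset maximization leaves /x/, /ʔ/, /d/, /h/, /b/ stranded (only a nasal (/m/, /n/, or /ŋ/) is licensed in coda position; onsets are limited to one consonant).

5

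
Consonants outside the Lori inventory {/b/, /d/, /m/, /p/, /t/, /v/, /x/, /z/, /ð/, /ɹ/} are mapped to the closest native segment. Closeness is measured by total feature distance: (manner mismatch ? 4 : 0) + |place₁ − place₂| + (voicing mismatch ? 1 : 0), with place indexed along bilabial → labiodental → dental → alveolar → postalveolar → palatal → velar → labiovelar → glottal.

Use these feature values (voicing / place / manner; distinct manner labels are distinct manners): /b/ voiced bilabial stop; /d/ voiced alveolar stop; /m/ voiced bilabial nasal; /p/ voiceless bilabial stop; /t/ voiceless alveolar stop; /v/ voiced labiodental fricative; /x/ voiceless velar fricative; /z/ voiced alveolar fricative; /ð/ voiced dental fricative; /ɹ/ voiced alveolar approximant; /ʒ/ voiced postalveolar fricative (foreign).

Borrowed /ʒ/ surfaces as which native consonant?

/z/ is closest: same manner (fricative), place distance 1 (postalveolar→alveolar), same voicing; total 1. Next closest is /ð/ at distance 2.

z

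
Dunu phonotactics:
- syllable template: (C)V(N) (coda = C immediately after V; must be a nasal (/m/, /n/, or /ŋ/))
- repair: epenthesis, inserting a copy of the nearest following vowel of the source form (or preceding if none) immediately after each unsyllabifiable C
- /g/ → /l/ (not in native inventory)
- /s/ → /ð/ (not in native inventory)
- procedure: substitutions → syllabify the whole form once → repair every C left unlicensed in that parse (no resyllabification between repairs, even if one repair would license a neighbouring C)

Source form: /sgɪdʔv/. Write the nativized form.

Substitution: /s/ → /ð/, /g/ → /l/, giving /ðlɪdʔv/.
The consonants /ð/, /d/, /ʔ/, /v/ cannot be parsed into a legal (C)V(N) syllable (only a nasal (/m/, /n/, or /ŋ/) is licensed in coda position; onsets are limited to one consonant).
Inserting the epenthetic vowel yields /ð/ → /ðɪ/, /d/ → /dɪ/, /ʔ/ → /ʔɪ/, /v/ → /vɪ/.

ðɪlɪdɪʔɪvɪ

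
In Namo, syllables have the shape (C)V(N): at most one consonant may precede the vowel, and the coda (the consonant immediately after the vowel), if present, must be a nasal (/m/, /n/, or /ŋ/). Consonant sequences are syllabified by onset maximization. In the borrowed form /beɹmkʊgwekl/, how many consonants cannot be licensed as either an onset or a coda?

5

Under (C)V(N), the unsyllabifiable consonants are /ɹ/, /m/, /g/, /k/, /l/ (only a nasal (/m/, /n/, or /ŋ/) is licensed in coda position; onsets are limited to one consonant).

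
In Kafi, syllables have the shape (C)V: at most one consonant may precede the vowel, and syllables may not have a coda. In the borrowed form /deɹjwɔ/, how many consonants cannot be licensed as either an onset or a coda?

Under (C)V, the unsyllabifiable consonants are /ɹ/, /j/ (no codas are permitted; onsets are limited to one consonant).

2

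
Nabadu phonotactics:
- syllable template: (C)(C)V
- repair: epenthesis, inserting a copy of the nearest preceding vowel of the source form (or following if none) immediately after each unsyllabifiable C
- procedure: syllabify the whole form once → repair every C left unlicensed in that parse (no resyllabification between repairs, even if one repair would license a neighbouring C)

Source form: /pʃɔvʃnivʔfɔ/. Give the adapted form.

The consonants /v/, /v/ cannot be parsed into a legal (C)(C)V syllable (no codas are permitted; onsets may contain at most 2 consonants).
Inserting the epenthetic vowel yields /v/ → /vɔ/, /v/ → /vi/.

pʃɔvɔʃniviʔfɔ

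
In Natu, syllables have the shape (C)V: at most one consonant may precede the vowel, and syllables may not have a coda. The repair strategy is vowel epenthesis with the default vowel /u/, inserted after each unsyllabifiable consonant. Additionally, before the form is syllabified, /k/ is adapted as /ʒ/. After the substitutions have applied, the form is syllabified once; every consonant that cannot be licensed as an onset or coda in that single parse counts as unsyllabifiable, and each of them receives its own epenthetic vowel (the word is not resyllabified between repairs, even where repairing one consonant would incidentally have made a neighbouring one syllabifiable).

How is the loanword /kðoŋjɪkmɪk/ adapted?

ʒuðoŋujɪʒumɪʒu

Substitution: /k/ → /ʒ/, giving /ʒðoŋjɪʒmɪʒ/.
The consonants /ʒ/, /ŋ/, /ʒ/, /ʒ/ cannot be parsed into a legal (C)V syllable (no codas are permitted; onsets are limited to one consonant).
Epenthesis after each stranded consonant: /ʒ/ → /ʒu/, /ŋ/ → /ŋu/, /ʒ/ → /ʒu/, /ʒ/ → /ʒu/.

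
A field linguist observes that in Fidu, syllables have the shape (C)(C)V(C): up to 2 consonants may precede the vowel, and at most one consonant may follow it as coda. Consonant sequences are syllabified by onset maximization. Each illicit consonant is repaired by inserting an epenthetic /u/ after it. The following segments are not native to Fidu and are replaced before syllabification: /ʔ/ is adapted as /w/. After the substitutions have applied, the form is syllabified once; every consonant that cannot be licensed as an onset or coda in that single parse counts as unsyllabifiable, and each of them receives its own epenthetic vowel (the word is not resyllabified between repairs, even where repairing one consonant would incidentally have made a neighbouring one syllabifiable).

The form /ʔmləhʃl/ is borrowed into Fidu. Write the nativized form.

wumləhʃulu

Substitution: /ʔ/ → /w/, giving /wmləhʃl/.
The consonants /w/, /ʃ/, /l/ cannot be parsed into a legal (C)(C)V(C) syllable (at most one coda consonant is licensed; onsets may contain at most 2 consonants).
Epenthesis after each stranded consonant: /w/ → /wu/, /ʃ/ → /ʃu/, /l/ → /lu/.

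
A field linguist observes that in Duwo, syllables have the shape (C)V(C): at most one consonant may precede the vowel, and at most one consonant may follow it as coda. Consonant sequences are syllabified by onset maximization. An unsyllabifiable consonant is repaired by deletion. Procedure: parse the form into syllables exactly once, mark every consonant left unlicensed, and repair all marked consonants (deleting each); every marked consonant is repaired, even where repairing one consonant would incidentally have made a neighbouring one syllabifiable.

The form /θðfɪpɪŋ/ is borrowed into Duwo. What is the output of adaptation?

fɪpɪŋ

Syllabifying with onset maximization leaves /θ/, /ð/ stranded (at most one coda consonant is licensed; onsets are limited to one consonant).
Each unlicensed consonant is deleted: /θ/, /ð/.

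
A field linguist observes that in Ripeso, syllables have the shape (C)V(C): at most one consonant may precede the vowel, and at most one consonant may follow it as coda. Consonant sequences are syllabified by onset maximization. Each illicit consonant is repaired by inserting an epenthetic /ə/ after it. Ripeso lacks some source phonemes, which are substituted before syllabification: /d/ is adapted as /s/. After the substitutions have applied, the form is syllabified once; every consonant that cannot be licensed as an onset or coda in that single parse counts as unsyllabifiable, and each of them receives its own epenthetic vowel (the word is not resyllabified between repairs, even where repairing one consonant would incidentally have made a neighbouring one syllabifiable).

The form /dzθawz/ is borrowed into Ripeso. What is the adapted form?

səzəθawzə

Substitution: /d/ → /s/, giving /szθawz/.
Syllabifying with onset maximization leaves /s/, /z/, /z/ stranded (at most one coda consonant is licensed; onsets are limited to one consonant).
Each unlicensed consonant becomes the onset of a new syllable: /s/ → /sə/, /z/ → /zə/, /z/ → /zə/.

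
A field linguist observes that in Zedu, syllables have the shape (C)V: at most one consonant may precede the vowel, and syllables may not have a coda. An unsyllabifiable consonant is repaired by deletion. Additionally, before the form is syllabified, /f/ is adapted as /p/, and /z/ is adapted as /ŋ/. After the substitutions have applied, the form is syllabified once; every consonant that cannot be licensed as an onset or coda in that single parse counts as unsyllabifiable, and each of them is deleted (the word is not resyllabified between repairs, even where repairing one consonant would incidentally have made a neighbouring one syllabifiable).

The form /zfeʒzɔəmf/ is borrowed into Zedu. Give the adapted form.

peŋɔə

Substitution: /z/ → /ŋ/, /f/ → /p/, giving /ŋpeʒŋɔəmp/.
Under (C)V, the unsyllabifiable consonants are /ŋ/, /ʒ/, /m/, /p/ (no codas are permitted; onsets are limited to one consonant).
Deleting the stranded consonants removes /ŋ/, /ʒ/, /m/, /p/.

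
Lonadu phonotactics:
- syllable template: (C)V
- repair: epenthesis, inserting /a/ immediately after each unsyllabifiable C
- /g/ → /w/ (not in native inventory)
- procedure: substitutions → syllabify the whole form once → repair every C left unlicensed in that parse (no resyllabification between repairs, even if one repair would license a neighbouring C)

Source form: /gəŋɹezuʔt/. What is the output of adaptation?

Substitution: /g/ → /w/, giving /wəŋɹezuʔt/.
Syllabifying with onset maximization leaves /ŋ/, /ʔ/, /t/ stranded (no codas are permitted; onsets are limited to one consonant).
Each unlicensed consonant becomes the onset of a new syllable: /ŋ/ → /ŋa/, /ʔ/ → /ʔa/, /t/ → /ta/.

wəŋaɹezuʔata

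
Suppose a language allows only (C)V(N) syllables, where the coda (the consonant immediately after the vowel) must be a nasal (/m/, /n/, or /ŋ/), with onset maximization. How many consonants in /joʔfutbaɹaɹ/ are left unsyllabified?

The consonants /ʔ/, /t/, /ɹ/ cannot be parsed into a legal (C)V(N) syllable (only a nasal (/m/, /n/, or /ŋ/) is licensed in coda position; onsets are limited to one consonant).

3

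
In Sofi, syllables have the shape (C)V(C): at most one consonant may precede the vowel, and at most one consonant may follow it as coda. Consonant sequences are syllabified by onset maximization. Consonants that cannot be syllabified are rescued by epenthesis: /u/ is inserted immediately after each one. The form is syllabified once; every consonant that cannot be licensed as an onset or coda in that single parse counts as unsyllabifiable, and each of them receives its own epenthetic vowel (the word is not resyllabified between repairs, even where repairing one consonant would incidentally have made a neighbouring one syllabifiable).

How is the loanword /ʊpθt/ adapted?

ʊpθutu

The consonants /θ/, /t/ cannot be parsed into a legal (C)V(C) syllable (at most one coda consonant is licensed; onsets are limited to one consonant).
Each unlicensed consonant becomes the onset of a new syllable: /θ/ → /θu/, /t/ → /tu/.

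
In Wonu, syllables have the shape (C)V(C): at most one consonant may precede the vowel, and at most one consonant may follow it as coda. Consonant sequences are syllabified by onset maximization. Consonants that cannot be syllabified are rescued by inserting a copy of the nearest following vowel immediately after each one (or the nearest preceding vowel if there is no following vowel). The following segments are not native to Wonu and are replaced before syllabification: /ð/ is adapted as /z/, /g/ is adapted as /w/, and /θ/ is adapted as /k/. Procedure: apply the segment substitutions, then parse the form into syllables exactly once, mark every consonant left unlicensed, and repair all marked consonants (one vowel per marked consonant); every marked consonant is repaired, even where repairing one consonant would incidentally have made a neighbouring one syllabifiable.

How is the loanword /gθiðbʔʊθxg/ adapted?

wikizbʊʔʊkxʊwʊ

Substitution: /g/ → /w/, /θ/ → /k/, /ð/ → /z/, giving /wkizbʔʊkxw/.
The consonants /w/, /b/, /x/, /w/ cannot be parsed into a legal (C)V(C) syllable (at most one coda consonant is licensed; onsets are limited to one consonant).
Inserting the epenthetic vowel yields /w/ → /wi/, /b/ → /bʊ/, /x/ → /xʊ/, /w/ → /wʊ/.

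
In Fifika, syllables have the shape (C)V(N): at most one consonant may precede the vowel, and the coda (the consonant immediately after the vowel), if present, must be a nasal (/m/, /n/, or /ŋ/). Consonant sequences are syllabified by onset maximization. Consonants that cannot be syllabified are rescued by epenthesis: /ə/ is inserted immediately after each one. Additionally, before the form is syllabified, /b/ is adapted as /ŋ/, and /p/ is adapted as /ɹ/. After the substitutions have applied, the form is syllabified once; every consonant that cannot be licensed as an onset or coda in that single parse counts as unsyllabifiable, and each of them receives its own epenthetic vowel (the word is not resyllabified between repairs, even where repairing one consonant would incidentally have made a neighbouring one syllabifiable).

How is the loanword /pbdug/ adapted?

Substitution: /p/ → /ɹ/, /b/ → /ŋ/, giving /ɹŋdug/.
The consonants /ɹ/, /ŋ/, /g/ cannot be parsed into a legal (C)V(N) syllable (only a nasal (/m/, /n/, or /ŋ/) is licensed in coda position; onsets are limited to one consonant).
Epenthesis after each stranded consonant: /ɹ/ → /ɹə/, /ŋ/ → /ŋə/, /g/ → /gə/.

ɹəŋədugə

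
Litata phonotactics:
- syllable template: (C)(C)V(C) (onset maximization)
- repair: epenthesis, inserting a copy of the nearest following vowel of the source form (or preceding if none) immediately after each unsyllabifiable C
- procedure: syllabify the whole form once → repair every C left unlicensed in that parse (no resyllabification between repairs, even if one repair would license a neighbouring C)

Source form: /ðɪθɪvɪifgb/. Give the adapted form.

ðɪθɪvɪifgibi

The consonants /g/, /b/ cannot be parsed into a legal (C)(C)V(C) syllable (at most one coda consonant is licensed; onsets may contain at most 2 consonants).
Each unlicensed consonant becomes the onset of a new syllable: /g/ → /gi/, /b/ → /bi/.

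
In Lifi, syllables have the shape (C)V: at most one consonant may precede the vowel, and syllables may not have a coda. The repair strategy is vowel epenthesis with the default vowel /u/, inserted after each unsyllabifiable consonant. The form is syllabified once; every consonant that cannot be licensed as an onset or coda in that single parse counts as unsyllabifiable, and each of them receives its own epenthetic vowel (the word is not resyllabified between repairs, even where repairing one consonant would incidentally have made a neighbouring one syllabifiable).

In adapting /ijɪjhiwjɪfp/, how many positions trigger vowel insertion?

4

The unsyllabifiable consonants are /j/, /w/, /f/, /p/; each receives one epenthetic vowel.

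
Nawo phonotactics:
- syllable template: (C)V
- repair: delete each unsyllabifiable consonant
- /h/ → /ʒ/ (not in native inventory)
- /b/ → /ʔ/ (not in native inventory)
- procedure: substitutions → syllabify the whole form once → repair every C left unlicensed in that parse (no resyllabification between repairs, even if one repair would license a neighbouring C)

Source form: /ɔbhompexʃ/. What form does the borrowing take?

Substitution: /b/ → /ʔ/, /h/ → /ʒ/, giving /ɔʔʒompexʃ/.
Under (C)V, the unsyllabifiable consonants are /ʔ/, /m/, /x/, /ʃ/ (no codas are permitted; onsets are limited to one consonant).
Deletion applies to /ʔ/, /m/, /x/, /ʃ/.

ɔʒope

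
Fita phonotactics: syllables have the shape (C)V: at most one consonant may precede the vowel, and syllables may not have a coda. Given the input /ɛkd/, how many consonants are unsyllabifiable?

2

The consonants /k/, /d/ cannot be parsed into a legal (C)V syllable (no codas are permitted; onsets are limited to one consonant).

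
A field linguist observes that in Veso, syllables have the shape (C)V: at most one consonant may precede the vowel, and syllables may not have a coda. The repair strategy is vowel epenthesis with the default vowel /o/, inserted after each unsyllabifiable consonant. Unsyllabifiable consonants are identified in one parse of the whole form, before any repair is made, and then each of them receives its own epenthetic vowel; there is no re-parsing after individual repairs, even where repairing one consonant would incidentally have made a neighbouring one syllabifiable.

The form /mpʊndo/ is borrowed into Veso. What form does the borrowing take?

mopʊnodo

Under (C)V, the unsyllabifiable consonants are /m/, /n/ (no codas are permitted; onsets are limited to one consonant).
Epenthesis after each stranded consonant: /m/ → /mo/, /n/ → /no/.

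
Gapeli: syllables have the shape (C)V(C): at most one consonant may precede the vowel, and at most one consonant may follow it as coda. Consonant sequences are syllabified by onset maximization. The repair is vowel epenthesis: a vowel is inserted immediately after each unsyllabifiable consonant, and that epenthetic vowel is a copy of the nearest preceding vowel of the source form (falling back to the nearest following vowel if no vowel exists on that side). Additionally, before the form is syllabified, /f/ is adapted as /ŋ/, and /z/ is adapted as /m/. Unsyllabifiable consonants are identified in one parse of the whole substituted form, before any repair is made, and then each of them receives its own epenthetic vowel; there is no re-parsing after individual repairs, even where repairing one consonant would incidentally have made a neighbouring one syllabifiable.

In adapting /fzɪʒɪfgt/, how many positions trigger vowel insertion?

After substitution the input is /ŋmɪʒɪŋgt/.
The unsyllabifiable consonants are /ŋ/, /g/, /t/; each receives one epenthetic vowel.

3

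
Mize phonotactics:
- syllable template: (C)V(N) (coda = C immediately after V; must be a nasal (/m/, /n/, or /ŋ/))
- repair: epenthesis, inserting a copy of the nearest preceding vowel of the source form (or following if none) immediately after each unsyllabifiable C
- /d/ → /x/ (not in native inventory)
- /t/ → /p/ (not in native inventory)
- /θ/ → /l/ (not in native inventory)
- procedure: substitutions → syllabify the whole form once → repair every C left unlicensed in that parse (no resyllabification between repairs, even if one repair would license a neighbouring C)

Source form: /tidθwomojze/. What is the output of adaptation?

pixiliwomojoze

Substitution: /t/ → /p/, /d/ → /x/, /θ/ → /l/, giving /pixlwomojze/.
The consonants /x/, /l/, /j/ cannot be parsed into a legal (C)V(N) syllable (only a nasal (/m/, /n/, or /ŋ/) is licensed in coda position; onsets are limited to one consonant).
Each unlicensed consonant becomes the onset of a new syllable: /x/ → /xi/, /l/ → /li/, /j/ → /jo/.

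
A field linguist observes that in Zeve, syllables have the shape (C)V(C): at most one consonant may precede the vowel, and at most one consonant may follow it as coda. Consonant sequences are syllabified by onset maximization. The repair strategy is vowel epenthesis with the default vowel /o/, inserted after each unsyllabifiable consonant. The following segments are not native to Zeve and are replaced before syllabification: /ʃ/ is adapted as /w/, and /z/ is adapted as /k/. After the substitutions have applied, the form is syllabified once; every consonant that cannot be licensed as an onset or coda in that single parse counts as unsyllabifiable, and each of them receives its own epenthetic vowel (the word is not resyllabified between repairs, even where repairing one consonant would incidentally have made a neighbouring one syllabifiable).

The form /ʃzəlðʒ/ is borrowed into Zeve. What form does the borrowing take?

Substitution: /ʃ/ → /w/, /z/ → /k/, giving /wkəlðʒ/.
Under (C)V(C), the unsyllabifiable consonants are /w/, /ð/, /ʒ/ (at most one coda consonant is licensed; onsets are limited to one consonant).
Epenthesis after each stranded consonant: /w/ → /wo/, /ð/ → /ðo/, /ʒ/ → /ʒo/.

wokəlðoʒo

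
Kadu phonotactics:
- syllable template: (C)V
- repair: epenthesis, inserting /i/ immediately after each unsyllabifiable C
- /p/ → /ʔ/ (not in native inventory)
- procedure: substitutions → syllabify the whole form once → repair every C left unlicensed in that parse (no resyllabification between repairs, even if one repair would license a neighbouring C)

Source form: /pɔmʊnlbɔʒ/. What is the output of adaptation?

Substitution: /p/ → /ʔ/, giving /ʔɔmʊnlbɔʒ/.
Under (C)V, the unsyllabifiable consonants are /n/, /l/, /ʒ/ (no codas are permitted; onsets are limited to one consonant).
Epenthesis after each stranded consonant: /n/ → /ni/, /l/ → /li/, /ʒ/ → /ʒi/.

ʔɔmʊnilibɔʒi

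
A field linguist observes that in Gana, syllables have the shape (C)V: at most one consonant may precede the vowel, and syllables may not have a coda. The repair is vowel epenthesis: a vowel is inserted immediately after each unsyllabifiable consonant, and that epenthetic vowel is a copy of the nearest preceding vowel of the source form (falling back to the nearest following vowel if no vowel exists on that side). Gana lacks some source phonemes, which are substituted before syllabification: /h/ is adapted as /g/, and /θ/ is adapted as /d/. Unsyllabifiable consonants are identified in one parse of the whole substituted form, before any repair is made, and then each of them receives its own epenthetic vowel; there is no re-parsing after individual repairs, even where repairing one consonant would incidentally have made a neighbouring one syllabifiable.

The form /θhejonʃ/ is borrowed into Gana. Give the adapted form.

Substitution: /θ/ → /d/, /h/ → /g/, giving /dgejonʃ/.
Under (C)V, the unsyllabifiable consonants are /d/, /n/, /ʃ/ (no codas are permitted; onsets are limited to one consonant).
Each unlicensed consonant becomes the onset of a new syllable: /d/ → /de/, /n/ → /no/, /ʃ/ → /ʃo/.

degejonoʃo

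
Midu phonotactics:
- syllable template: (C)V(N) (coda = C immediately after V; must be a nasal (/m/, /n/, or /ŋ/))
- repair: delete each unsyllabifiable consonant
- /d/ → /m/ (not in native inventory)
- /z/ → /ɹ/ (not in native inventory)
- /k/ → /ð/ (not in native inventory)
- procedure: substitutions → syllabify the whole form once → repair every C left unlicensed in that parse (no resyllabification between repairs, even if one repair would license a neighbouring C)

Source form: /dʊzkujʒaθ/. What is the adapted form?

mʊðuʒa

Substitution: /d/ → /m/, /z/ → /ɹ/, /k/ → /ð/, giving /mʊɹðujʒaθ/.
Under (C)V(N), the unsyllabifiable consonants are /ɹ/, /j/, /θ/ (only a nasal (/m/, /n/, or /ŋ/) is licensed in coda position; onsets are limited to one consonant).
Each unlicensed consonant is deleted: /ɹ/, /j/, /θ/.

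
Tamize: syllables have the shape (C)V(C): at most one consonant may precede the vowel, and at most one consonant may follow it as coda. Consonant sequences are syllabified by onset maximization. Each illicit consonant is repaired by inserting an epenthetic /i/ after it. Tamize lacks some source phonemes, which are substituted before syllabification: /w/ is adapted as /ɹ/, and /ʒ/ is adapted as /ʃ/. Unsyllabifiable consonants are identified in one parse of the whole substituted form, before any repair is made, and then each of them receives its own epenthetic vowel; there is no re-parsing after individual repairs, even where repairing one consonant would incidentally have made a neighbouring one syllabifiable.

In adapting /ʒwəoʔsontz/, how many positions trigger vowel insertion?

After substitution the input is /ʃɹəoʔsontz/.
The unsyllabifiable consonants are /ʃ/, /t/, /z/; each receives one epenthetic vowel.

3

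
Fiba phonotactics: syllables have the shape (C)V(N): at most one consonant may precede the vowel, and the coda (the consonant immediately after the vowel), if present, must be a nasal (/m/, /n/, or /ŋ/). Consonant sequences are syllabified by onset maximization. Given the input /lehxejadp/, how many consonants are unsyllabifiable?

Syllabifying with onset maximization leaves /h/, /d/, /p/ stranded (only a nasal (/m/, /n/, or /ŋ/) is licensed in coda position; onsets are limited to one consonant).

3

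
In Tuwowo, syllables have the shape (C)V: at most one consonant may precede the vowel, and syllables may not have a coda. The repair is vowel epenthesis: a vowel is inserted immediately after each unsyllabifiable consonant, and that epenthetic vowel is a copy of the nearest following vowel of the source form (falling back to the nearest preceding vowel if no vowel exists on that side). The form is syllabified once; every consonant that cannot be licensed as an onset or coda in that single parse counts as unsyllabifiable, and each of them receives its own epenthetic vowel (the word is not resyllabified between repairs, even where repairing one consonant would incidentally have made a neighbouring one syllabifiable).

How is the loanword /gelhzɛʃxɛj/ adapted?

Under (C)V, the unsyllabifiable consonants are /l/, /h/, /ʃ/, /j/ (no codas are permitted; onsets are limited to one consonant).
Each unlicensed consonant becomes the onset of a new syllable: /l/ → /lɛ/, /h/ → /hɛ/, /ʃ/ → /ʃɛ/, /j/ → /jɛ/.

gelɛhɛzɛʃɛxɛjɛ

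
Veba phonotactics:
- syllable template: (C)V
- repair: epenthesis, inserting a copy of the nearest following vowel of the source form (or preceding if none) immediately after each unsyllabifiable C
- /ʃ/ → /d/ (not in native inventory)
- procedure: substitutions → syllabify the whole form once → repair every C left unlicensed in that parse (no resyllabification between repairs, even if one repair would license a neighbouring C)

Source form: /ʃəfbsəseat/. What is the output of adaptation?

Substitution: /ʃ/ → /d/, giving /dəfbsəseat/.
Under (C)V, the unsyllabifiable consonants are /f/, /b/, /t/ (no codas are permitted; onsets are limited to one consonant).
Each unlicensed consonant becomes the onset of a new syllable: /f/ → /fə/, /b/ → /bə/, /t/ → /ta/.

dəfəbəsəseata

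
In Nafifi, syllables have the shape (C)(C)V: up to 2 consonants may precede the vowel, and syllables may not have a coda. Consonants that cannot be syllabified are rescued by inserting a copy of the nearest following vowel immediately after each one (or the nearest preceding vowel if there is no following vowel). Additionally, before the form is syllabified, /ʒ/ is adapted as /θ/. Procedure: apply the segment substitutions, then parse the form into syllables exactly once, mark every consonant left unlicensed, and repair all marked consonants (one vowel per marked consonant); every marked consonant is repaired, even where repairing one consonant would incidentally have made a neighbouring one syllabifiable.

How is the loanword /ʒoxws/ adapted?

Substitution: /ʒ/ → /θ/, giving /θoxws/.
Syllabifying with onset maximization leaves /x/, /w/, /s/ stranded (no codas are permitted; onsets may contain at most 2 consonants).
Epenthesis after each stranded consonant: /x/ → /xo/, /w/ → /wo/, /s/ → /so/.

θoxowoso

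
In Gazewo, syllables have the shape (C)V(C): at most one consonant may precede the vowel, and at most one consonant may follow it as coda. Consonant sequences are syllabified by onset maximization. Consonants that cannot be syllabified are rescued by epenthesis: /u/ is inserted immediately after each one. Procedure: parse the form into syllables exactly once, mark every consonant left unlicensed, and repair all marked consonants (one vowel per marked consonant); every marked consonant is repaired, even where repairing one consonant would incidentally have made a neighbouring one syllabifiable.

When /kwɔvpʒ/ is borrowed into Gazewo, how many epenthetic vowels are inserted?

3

The unsyllabifiable consonants are /k/, /p/, /ʒ/; each receives one epenthetic vowel.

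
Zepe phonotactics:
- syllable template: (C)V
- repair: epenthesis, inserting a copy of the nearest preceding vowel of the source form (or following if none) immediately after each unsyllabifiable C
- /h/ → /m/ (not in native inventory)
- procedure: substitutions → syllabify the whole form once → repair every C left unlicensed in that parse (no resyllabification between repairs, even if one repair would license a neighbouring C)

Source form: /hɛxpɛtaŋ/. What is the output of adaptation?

mɛxɛpɛtaŋa

Substitution: /h/ → /m/, giving /mɛxpɛtaŋ/.
The consonants /x/, /ŋ/ cannot be parsed into a legal (C)V syllable (no codas are permitted; onsets are limited to one consonant).
Inserting the epenthetic vowel yields /x/ → /xɛ/, /ŋ/ → /ŋa/.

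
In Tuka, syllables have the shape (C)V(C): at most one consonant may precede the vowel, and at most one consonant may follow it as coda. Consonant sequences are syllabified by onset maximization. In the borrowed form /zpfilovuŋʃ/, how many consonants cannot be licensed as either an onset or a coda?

Under (C)V(C), the unsyllabifiable consonants are /z/, /p/, /ʃ/ (at most one coda consonant is licensed; onsets are limited to one consonant).

3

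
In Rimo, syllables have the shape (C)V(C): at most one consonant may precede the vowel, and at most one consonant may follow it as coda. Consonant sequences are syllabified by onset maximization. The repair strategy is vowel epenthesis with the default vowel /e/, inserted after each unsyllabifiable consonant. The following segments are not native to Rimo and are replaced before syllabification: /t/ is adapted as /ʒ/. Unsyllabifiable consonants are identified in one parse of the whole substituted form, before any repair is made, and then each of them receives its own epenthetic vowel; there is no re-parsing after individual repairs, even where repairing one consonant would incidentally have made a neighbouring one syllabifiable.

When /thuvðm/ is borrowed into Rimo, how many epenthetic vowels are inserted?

3

After substitution the input is /ʒhuvðm/.
The unsyllabifiable consonants are /ʒ/, /ð/, /m/; each receives one epenthetic vowel.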